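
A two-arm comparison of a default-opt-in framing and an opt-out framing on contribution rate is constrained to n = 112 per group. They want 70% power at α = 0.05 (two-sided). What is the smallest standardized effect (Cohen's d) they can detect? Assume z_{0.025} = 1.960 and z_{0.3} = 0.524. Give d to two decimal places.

d_min ≈ 0.33

For two independent groups of n = 112 each: d_min = (z_{α/2} + z_β)·√(2/n).
z-sum = 1.960 + 0.524 = 2.484.
d_min = 2.484 × √(2/112) = 2.484 × 0.1336 = 0.332.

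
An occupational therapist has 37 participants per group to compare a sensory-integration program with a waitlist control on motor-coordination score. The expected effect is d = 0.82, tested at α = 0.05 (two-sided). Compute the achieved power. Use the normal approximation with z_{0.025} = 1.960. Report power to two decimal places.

power ≈ 0.94

For two equal groups, power = Φ(d·√(n/2) − z_{α/2}).
d·√(n/2) = 0.82 × √(37/2) = 0.82 × 4.301 = 3.527.
z_β = 3.527 − 1.960 = 1.567.
Power = Φ(1.567) = 0.941.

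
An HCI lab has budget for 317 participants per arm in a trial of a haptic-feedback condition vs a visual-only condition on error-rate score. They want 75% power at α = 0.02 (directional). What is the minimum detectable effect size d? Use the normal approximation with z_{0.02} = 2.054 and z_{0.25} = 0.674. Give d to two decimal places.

For two independent groups of n = 317 each: d_min = (z_{α} + z_β)·√(2/n).
z-sum = 2.054 + 0.674 = 2.728.
d_min = 2.728 × √(2/317) = 2.728 × 0.0794 = 0.217.

d_min ≈ 0.22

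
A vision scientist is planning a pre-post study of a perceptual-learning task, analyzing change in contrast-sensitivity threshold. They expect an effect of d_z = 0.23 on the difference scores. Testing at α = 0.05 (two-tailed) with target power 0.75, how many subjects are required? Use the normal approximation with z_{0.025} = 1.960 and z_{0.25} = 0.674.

For a paired (one-sample on differences) test: n = ((z_{α/2} + z_β) / d)².
z_{α/2} + z_β = 1.960 + 0.674 = 2.634.
n = (2.634 / 0.23)² = 11.452² = 131.15.
Round up.

n = 132 pairs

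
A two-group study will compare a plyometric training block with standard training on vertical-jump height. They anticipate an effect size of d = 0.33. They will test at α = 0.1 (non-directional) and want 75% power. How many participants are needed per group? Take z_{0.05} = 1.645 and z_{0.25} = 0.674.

n = 99 per group

For two independent groups with equal n: n = 2·((z_{α/2} + z_β) / d)².
z_{α/2} + z_β = 1.645 + 0.674 = 2.319.
n = 2 × (2.319 / 0.33)² = 2 × 7.027² = 2 × 49.38 = 98.8.
Round up to the next whole participant.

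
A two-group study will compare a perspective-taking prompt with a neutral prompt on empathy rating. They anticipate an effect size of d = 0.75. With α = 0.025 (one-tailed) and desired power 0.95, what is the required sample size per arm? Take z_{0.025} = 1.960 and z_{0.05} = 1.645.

n = 47 per group

For two independent groups with equal n: n = 2·((z_{α} + z_β) / d)².
z_{α} + z_β = 1.960 + 1.645 = 3.605.
n = 2 × (3.605 / 0.75)² = 2 × 4.807² = 2 × 23.10 = 46.2.
Round up to the next whole participant.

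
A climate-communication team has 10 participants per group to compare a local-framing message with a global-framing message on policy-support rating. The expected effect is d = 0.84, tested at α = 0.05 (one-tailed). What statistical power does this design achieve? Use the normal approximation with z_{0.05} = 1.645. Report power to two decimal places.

For two equal groups, power = Φ(d·√(n/2) − z_{α}).
d·√(n/2) = 0.84 × √(10/2) = 0.84 × 2.236 = 1.878.
z_β = 1.878 − 1.645 = 0.233.
Power = Φ(0.233) = 0.592.

power ≈ 0.59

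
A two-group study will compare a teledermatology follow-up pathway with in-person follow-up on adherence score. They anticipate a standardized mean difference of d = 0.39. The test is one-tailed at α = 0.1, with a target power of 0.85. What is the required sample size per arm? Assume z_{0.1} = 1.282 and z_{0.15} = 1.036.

n = 71 per group

For two independent groups with equal n: n = 2·((z_{α} + z_β) / d)².
z_{α} + z_β = 1.282 + 1.036 = 2.318.
n = 2 × (2.318 / 0.39)² = 2 × 5.944² = 2 × 35.33 = 70.7.
Round up to the next whole participant.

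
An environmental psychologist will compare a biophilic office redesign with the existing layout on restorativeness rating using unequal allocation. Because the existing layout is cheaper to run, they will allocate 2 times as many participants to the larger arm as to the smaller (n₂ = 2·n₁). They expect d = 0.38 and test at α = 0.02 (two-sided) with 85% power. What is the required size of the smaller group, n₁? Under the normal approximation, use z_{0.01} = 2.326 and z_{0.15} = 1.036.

With allocation ratio k = n₂/n₁ = 2, Var(x̄₁−x̄₂) = σ²(1/n₁ + 1/(k·n₁)) = σ²·(k+1)/(k·n₁).
So n₁ = (1 + 1/k)·((z_{α/2} + z_β)/d)² = 1.500 × (3.362/0.38)².
n₁ = 1.500 × 78.28 = 117.4.
Round up: n₁ = 118, giving n₂ = 2 × 118 = 236.

n₁ = 118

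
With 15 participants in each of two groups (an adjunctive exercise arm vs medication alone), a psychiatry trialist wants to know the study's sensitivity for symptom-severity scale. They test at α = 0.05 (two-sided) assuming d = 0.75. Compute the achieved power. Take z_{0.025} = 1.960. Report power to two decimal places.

For two equal groups, power = Φ(d·√(n/2) − z_{α/2}).
d·√(n/2) = 0.75 × √(15/2) = 0.75 × 2.739 = 2.054.
z_β = 2.054 − 1.960 = 0.094.
Power = Φ(0.094) = 0.537.

power ≈ 0.54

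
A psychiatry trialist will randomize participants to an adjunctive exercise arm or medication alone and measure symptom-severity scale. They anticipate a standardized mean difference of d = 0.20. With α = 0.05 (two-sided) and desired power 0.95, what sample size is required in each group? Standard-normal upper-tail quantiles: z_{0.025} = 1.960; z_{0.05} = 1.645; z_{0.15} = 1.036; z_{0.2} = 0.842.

n = 650 per group

For two independent groups with equal n: n = 2·((z_{α/2} + z_β) / d)².
z_{α/2} + z_β = 1.960 + 1.645 = 3.605.
n = 2 × (3.605 / 0.20)² = 2 × 18.025² = 2 × 324.90 = 649.8.
Round up to the next whole participant.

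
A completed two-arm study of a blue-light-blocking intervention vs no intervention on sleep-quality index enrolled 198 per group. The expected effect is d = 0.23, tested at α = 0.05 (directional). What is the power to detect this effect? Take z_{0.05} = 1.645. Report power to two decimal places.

For two equal groups, power = Φ(d·√(n/2) − z_{α}).
d·√(n/2) = 0.23 × √(198/2) = 0.23 × 9.950 = 2.288.
z_β = 2.288 − 1.645 = 0.643.
Power = Φ(0.643) = 0.740.

power ≈ 0.74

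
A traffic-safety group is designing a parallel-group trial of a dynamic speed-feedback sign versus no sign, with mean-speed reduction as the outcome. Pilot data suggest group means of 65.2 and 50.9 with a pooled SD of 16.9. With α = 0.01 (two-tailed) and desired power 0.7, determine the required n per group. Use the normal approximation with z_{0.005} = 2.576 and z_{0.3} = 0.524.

n = 27 per group

Cohen's d = |M₁ − M₂| / SD_pooled = |65.2 − 50.9| / 16.9 = 14.3 / 16.9 = 0.846.
For two independent groups with equal n: n = 2·((z_{α/2} + z_β) / d)².
z_{α/2} + z_β = 2.576 + 0.524 = 3.100.
n = 2 × (3.100 / 0.846)² = 2 × 3.664² = 2 × 13.43 = 26.9.
Round up to the next whole participant.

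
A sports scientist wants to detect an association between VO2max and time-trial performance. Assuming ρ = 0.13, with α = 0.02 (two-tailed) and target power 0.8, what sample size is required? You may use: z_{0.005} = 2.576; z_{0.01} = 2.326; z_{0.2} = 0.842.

n = 591

Fisher's z: C = ½·ln((1+r)/(1−r)) = ½·ln(1.2989) = 0.1307.
n = ((z_{α/2} + z_β)/C)² + 3.
(2.326 + 0.842) / 0.1307 = 3.168 / 0.1307 = 24.239.
n = 24.239² + 3 = 587.52 + 3 = 590.5.
Round up.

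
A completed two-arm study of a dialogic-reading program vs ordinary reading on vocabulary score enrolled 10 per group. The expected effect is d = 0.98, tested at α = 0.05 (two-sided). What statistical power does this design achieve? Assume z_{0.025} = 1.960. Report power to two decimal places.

power ≈ 0.59

For two equal groups, power = Φ(d·√(n/2) − z_{α/2}).
d·√(n/2) = 0.98 × √(10/2) = 0.98 × 2.236 = 2.191.
z_β = 2.191 − 1.960 = 0.231.
Power = Φ(0.231) = 0.591.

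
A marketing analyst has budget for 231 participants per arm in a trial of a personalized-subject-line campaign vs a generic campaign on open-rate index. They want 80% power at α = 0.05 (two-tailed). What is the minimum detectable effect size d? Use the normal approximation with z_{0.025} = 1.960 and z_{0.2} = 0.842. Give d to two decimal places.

For two independent groups of n = 231 each: d_min = (z_{α/2} + z_β)·√(2/n).
z-sum = 1.960 + 0.842 = 2.802.
d_min = 2.802 × √(2/231) = 2.802 × 0.0930 = 0.261.

d_min ≈ 0.26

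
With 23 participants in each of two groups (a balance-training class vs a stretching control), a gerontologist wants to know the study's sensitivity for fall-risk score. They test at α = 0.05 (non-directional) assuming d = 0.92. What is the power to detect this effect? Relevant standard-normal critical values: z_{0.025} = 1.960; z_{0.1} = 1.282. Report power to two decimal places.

For two equal groups, power = Φ(d·√(n/2) − z_{α/2}).
d·√(n/2) = 0.92 × √(23/2) = 0.92 × 3.391 = 3.120.
z_β = 3.120 − 1.960 = 1.160.
Power = Φ(1.160) = 0.877.

power ≈ 0.88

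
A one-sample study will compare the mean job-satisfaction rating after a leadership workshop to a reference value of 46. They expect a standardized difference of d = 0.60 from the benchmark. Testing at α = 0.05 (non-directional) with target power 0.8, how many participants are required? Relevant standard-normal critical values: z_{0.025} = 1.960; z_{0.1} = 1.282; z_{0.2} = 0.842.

n = 22

For a one-sample test: n = ((z_{α/2} + z_β) / d)².
z_{α/2} + z_β = 1.960 + 0.842 = 2.802.
n = (2.802 / 0.60)² = 4.670² = 21.81.
Round up.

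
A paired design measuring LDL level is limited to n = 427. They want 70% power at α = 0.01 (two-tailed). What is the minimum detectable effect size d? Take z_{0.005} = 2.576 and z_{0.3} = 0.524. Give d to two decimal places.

For a single sample (or paired design) of n = 427: d_min = (z_{α/2} + z_β)/√n.
z-sum = 2.576 + 0.524 = 3.100.
d_min = 3.100 / √427 = 3.100 / 20.664 = 0.150.

d_min ≈ 0.15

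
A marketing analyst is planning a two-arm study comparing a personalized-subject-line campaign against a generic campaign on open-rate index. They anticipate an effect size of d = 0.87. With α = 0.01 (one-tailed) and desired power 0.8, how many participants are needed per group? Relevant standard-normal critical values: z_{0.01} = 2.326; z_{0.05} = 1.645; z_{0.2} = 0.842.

For two independent groups with equal n: n = 2·((z_{α} + z_β) / d)².
z_{α} + z_β = 2.326 + 0.842 = 3.168.
n = 2 × (3.168 / 0.87)² = 2 × 3.641² = 2 × 13.26 = 26.5.
Round up to the next whole participant.

n = 27 per group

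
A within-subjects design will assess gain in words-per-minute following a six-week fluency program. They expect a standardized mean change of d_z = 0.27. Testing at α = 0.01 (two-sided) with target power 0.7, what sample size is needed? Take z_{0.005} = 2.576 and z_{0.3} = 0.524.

n = 132 pairs

For a paired (one-sample on differences) test: n = ((z_{α/2} + z_β) / d)².
z_{α/2} + z_β = 2.576 + 0.524 = 3.100.
n = (3.100 / 0.27)² = 11.481² = 131.82.
Round up.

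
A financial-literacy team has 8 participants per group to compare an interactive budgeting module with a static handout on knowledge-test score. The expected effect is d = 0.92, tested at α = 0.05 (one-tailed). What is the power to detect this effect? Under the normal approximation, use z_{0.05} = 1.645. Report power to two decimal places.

For two equal groups, power = Φ(d·√(n/2) − z_{α}).
d·√(n/2) = 0.92 × √(8/2) = 0.92 × 2.000 = 1.840.
z_β = 1.840 − 1.645 = 0.195.
Power = Φ(0.195) = 0.577.

power ≈ 0.58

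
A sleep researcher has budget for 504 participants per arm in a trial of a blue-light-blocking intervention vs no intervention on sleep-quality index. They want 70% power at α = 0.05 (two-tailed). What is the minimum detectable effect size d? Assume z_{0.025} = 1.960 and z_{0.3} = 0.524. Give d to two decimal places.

For two independent groups of n = 504 each: d_min = (z_{α/2} + z_β)·√(2/n).
z-sum = 1.960 + 0.524 = 2.484.
d_min = 2.484 × √(2/504) = 2.484 × 0.0630 = 0.156.

d_min ≈ 0.16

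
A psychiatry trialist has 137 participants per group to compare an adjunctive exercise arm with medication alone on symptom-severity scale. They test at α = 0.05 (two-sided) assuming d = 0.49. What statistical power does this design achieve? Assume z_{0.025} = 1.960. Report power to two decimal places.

power ≈ 0.98

For two equal groups, power = Φ(d·√(n/2) − z_{α/2}).
d·√(n/2) = 0.49 × √(137/2) = 0.49 × 8.276 = 4.055.
z_β = 4.055 − 1.960 = 2.095.
Power = Φ(2.095) = 0.982.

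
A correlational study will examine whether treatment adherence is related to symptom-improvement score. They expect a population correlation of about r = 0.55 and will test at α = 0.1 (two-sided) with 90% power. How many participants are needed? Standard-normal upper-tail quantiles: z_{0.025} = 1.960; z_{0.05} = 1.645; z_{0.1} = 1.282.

n = 26

Fisher's z: C = ½·ln((1+r)/(1−r)) = ½·ln(3.4444) = 0.6184.
n = ((z_{α/2} + z_β)/C)² + 3.
(1.645 + 1.282) / 0.6184 = 2.927 / 0.6184 = 4.733.
n = 4.733² + 3 = 22.40 + 3 = 25.4.
Round up.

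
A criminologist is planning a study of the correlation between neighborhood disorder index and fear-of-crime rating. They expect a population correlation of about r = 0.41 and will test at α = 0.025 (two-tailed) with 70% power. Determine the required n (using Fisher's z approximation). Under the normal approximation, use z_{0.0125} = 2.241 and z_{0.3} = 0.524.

n = 44

Fisher's z: C = ½·ln((1+r)/(1−r)) = ½·ln(2.3898) = 0.4356.
n = ((z_{α/2} + z_β)/C)² + 3.
(2.241 + 0.524) / 0.4356 = 2.765 / 0.4356 = 6.348.
n = 6.348² + 3 = 40.29 + 3 = 43.3.
Round up.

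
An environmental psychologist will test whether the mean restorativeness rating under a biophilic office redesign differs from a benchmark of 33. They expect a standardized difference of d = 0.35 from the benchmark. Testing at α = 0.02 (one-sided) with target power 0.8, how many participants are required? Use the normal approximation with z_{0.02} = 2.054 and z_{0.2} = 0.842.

n = 69

For a one-sample test: n = ((z_{α} + z_β) / d)².
z_{α} + z_β = 2.054 + 0.842 = 2.896.
n = (2.896 / 0.35)² = 8.274² = 68.46.
Round up.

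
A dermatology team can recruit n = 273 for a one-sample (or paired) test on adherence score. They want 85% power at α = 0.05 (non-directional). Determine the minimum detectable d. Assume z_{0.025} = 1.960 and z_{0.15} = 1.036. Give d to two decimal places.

d_min ≈ 0.18

For a single sample (or paired design) of n = 273: d_min = (z_{α/2} + z_β)/√n.
z-sum = 1.960 + 1.036 = 2.996.
d_min = 2.996 / √273 = 2.996 / 16.523 = 0.181.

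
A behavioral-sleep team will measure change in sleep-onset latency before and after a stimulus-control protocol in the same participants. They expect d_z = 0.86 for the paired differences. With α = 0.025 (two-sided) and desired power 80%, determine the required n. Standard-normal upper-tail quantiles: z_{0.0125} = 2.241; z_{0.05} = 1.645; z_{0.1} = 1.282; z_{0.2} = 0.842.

For a paired (one-sample on differences) test: n = ((z_{α/2} + z_β) / d)².
z_{α/2} + z_β = 2.241 + 0.842 = 3.083.
n = (3.083 / 0.86)² = 3.585² = 12.85.
Round up.

n = 13 pairs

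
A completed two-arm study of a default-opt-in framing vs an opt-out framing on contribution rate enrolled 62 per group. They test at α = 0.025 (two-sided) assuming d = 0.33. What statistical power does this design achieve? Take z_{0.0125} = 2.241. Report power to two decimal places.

power ≈ 0.34

For two equal groups, power = Φ(d·√(n/2) − z_{α/2}).
d·√(n/2) = 0.33 × √(62/2) = 0.33 × 5.568 = 1.837.
z_β = 1.837 − 2.241 = -0.404.
Power = Φ(-0.404) = 0.343.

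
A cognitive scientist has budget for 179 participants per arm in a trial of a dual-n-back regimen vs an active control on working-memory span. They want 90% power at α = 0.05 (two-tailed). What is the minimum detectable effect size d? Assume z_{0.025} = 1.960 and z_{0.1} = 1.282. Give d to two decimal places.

d_min ≈ 0.34

For two independent groups of n = 179 each: d_min = (z_{α/2} + z_β)·√(2/n).
z-sum = 1.960 + 1.282 = 3.242.
d_min = 3.242 × √(2/179) = 3.242 × 0.1057 = 0.343.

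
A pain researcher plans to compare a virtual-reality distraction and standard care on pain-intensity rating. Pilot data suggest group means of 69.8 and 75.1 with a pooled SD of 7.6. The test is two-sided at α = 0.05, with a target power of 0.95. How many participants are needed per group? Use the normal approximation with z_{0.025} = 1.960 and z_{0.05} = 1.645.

n = 54 per group

Cohen's d = |M₁ − M₂| / SD_pooled = |69.8 − 75.1| / 7.6 = 5.3 / 7.6 = 0.697.
For two independent groups with equal n: n = 2·((z_{α/2} + z_β) / d)².
z_{α/2} + z_β = 1.960 + 1.645 = 3.605.
n = 2 × (3.605 / 0.697)² = 2 × 5.172² = 2 × 26.75 = 53.5.
Round up to the next whole participant.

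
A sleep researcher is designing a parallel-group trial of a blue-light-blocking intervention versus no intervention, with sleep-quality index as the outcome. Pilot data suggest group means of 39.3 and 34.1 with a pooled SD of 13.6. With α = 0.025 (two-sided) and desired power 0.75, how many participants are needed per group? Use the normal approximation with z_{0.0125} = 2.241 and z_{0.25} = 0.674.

n = 117 per group

Cohen's d = |M₁ − M₂| / SD_pooled = |39.3 − 34.1| / 13.6 = 5.2 / 13.6 = 0.382.
For two independent groups with equal n: n = 2·((z_{α/2} + z_β) / d)².
z_{α/2} + z_β = 2.241 + 0.674 = 2.915.
n = 2 × (2.915 / 0.382)² = 2 × 7.631² = 2 × 58.23 = 116.5.
Round up to the next whole participant.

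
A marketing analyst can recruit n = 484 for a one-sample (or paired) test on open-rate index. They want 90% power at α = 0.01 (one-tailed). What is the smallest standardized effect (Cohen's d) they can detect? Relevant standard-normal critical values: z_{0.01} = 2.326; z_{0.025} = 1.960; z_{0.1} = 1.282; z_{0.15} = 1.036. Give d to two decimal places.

d_min ≈ 0.16

For a single sample (or paired design) of n = 484: d_min = (z_{α} + z_β)/√n.
z-sum = 2.326 + 1.282 = 3.608.
d_min = 3.608 / √484 = 3.608 / 22.000 = 0.164.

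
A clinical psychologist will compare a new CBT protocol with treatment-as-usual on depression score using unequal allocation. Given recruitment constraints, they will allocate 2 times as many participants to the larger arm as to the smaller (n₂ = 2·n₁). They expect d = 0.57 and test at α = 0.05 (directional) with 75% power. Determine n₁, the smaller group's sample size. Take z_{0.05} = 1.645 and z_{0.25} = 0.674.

n₁ = 25

With allocation ratio k = n₂/n₁ = 2, Var(x̄₁−x̄₂) = σ²(1/n₁ + 1/(k·n₁)) = σ²·(k+1)/(k·n₁).
So n₁ = (1 + 1/k)·((z_{α} + z_β)/d)² = 1.500 × (2.319/0.57)².
n₁ = 1.500 × 16.55 = 24.8.
Round up: n₁ = 25, giving n₂ = 2 × 25 = 50.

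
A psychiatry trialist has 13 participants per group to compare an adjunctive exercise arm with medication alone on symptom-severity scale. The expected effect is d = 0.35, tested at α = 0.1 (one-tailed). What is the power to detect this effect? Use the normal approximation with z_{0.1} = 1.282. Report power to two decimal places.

For two equal groups, power = Φ(d·√(n/2) − z_{α}).
d·√(n/2) = 0.35 × √(13/2) = 0.35 × 2.550 = 0.892.
z_β = 0.892 − 1.282 = -0.390.
Power = Φ(-0.390) = 0.348.

power ≈ 0.35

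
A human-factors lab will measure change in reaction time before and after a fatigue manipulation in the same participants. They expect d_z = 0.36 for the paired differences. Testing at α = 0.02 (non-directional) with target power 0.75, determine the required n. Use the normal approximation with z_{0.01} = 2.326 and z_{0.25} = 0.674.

n = 70 pairs

For a paired (one-sample on differences) test: n = ((z_{α/2} + z_β) / d)².
z_{α/2} + z_β = 2.326 + 0.674 = 3.000.
n = (3.000 / 0.36)² = 8.333² = 69.44.
Round up.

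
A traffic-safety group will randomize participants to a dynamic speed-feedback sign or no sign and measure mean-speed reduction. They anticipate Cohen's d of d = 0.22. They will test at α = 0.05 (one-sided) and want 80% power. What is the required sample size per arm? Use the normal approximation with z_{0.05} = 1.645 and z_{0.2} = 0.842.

n = 256 per group

For two independent groups with equal n: n = 2·((z_{α} + z_β) / d)².
z_{α} + z_β = 1.645 + 0.842 = 2.487.
n = 2 × (2.487 / 0.22)² = 2 × 11.305² = 2 × 127.79 = 255.6.
Round up to the next whole participant.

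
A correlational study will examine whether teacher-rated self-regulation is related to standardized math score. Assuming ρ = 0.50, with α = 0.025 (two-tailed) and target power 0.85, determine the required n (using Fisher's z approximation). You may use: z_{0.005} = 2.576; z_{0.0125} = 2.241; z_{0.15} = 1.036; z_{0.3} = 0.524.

Fisher's z: C = ½·ln((1+r)/(1−r)) = ½·ln(3.0000) = 0.5493.
n = ((z_{α/2} + z_β)/C)² + 3.
(2.241 + 1.036) / 0.5493 = 3.277 / 0.5493 = 5.966.
n = 5.966² + 3 = 35.59 + 3 = 38.6.
Round up.

n = 39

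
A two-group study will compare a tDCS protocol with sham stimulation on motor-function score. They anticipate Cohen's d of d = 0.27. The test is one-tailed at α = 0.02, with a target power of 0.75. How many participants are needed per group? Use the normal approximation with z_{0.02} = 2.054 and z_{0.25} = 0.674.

n = 205 per group

For two independent groups with equal n: n = 2·((z_{α} + z_β) / d)².
z_{α} + z_β = 2.054 + 0.674 = 2.728.
n = 2 × (2.728 / 0.27)² = 2 × 10.104² = 2 × 102.08 = 204.2.
Round up to the next whole participant.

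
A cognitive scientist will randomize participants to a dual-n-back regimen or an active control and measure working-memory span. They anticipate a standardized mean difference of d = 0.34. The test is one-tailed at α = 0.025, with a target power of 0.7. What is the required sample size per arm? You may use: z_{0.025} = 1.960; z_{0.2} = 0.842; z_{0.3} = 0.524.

n = 107 per group

For two independent groups with equal n: n = 2·((z_{α} + z_β) / d)².
z_{α} + z_β = 1.960 + 0.524 = 2.484.
n = 2 × (2.484 / 0.34)² = 2 × 7.306² = 2 × 53.38 = 106.8.
Round up to the next whole participant.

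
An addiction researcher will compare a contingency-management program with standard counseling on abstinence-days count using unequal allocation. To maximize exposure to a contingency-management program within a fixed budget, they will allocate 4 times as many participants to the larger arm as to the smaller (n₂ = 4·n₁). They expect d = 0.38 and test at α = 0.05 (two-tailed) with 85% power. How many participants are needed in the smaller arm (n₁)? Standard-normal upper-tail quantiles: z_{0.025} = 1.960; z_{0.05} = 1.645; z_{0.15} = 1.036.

With allocation ratio k = n₂/n₁ = 4, Var(x̄₁−x̄₂) = σ²(1/n₁ + 1/(k·n₁)) = σ²·(k+1)/(k·n₁).
So n₁ = (1 + 1/k)·((z_{α/2} + z_β)/d)² = 1.250 × (2.996/0.38)².
n₁ = 1.250 × 62.16 = 77.7.
Round up: n₁ = 78, giving n₂ = 4 × 78 = 312.

n₁ = 78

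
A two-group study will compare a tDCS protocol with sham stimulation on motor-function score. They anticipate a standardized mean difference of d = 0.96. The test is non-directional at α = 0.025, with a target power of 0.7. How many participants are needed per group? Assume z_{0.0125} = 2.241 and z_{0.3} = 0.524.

For two independent groups with equal n: n = 2·((z_{α/2} + z_β) / d)².
z_{α/2} + z_β = 2.241 + 0.524 = 2.765.
n = 2 × (2.765 / 0.96)² = 2 × 2.880² = 2 × 8.30 = 16.6.
Round up to the next whole participant.

n = 17 per group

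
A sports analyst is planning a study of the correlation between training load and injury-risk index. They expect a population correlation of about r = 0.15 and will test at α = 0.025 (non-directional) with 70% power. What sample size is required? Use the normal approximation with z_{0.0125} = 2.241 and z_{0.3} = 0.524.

n = 338

Fisher's z: C = ½·ln((1+r)/(1−r)) = ½·ln(1.3529) = 0.1511.
n = ((z_{α/2} + z_β)/C)² + 3.
(2.241 + 0.524) / 0.1511 = 2.765 / 0.1511 = 18.299.
n = 18.299² + 3 = 334.86 + 3 = 337.9.
Round up.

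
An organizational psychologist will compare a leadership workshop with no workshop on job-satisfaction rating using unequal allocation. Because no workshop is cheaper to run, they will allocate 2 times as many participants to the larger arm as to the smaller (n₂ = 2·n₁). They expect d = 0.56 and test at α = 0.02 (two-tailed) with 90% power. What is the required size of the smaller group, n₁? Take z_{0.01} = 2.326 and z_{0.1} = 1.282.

With allocation ratio k = n₂/n₁ = 2, Var(x̄₁−x̄₂) = σ²(1/n₁ + 1/(k·n₁)) = σ²·(k+1)/(k·n₁).
So n₁ = (1 + 1/k)·((z_{α/2} + z_β)/d)² = 1.500 × (3.608/0.56)².
n₁ = 1.500 × 41.51 = 62.3.
Round up: n₁ = 63, giving n₂ = 2 × 63 = 126.

n₁ = 63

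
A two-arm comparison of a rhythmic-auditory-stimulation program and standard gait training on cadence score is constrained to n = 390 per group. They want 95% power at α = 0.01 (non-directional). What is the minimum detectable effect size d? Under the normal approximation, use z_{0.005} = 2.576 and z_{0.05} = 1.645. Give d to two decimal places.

d_min ≈ 0.30

For two independent groups of n = 390 each: d_min = (z_{α/2} + z_β)·√(2/n).
z-sum = 2.576 + 1.645 = 4.221.
d_min = 4.221 × √(2/390) = 4.221 × 0.0716 = 0.302.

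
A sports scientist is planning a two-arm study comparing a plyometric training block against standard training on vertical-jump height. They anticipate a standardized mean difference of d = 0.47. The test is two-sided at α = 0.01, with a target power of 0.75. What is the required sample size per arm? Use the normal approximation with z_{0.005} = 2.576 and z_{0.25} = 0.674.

n = 96 per group

For two independent groups with equal n: n = 2·((z_{α/2} + z_β) / d)².
z_{α/2} + z_β = 2.576 + 0.674 = 3.250.
n = 2 × (3.250 / 0.47)² = 2 × 6.915² = 2 × 47.82 = 95.6.
Round up to the next whole participant.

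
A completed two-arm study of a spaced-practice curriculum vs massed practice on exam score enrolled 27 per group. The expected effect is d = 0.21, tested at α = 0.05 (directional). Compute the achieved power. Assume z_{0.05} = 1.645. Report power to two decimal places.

power ≈ 0.19

For two equal groups, power = Φ(d·√(n/2) − z_{α}).
d·√(n/2) = 0.21 × √(27/2) = 0.21 × 3.674 = 0.772.
z_β = 0.772 − 1.645 = -0.873.
Power = Φ(-0.873) = 0.191.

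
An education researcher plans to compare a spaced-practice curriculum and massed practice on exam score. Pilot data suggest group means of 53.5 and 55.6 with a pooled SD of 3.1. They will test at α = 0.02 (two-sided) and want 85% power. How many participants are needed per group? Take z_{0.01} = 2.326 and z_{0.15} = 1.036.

n = 50 per group

Cohen's d = |M₁ − M₂| / SD_pooled = |53.5 − 55.6| / 3.1 = 2.1 / 3.1 = 0.677.
For two independent groups with equal n: n = 2·((z_{α/2} + z_β) / d)².
z_{α/2} + z_β = 2.326 + 1.036 = 3.362.
n = 2 × (3.362 / 0.677)² = 2 × 4.966² = 2 × 24.66 = 49.3.
Round up to the next whole participant.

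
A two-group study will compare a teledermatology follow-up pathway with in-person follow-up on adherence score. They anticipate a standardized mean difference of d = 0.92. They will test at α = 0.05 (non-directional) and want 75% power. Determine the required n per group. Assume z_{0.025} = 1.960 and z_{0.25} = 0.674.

For two independent groups with equal n: n = 2·((z_{α/2} + z_β) / d)².
z_{α/2} + z_β = 1.960 + 0.674 = 2.634.
n = 2 × (2.634 / 0.92)² = 2 × 2.863² = 2 × 8.20 = 16.4.
Round up to the next whole participant.

n = 17 per group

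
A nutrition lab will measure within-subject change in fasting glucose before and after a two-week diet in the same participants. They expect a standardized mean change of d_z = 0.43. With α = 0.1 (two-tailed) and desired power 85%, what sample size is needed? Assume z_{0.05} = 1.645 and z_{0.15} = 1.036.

n = 39 pairs

For a paired (one-sample on differences) test: n = ((z_{α/2} + z_β) / d)².
z_{α/2} + z_β = 1.645 + 1.036 = 2.681.
n = (2.681 / 0.43)² = 6.235² = 38.87.
Round up.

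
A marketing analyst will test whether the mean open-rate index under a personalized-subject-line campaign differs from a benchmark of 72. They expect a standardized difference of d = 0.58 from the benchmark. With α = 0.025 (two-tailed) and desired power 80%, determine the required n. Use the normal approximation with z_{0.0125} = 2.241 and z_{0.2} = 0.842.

For a one-sample test: n = ((z_{α/2} + z_β) / d)².
z_{α/2} + z_β = 2.241 + 0.842 = 3.083.
n = (3.083 / 0.58)² = 5.316² = 28.25.
Round up.

n = 29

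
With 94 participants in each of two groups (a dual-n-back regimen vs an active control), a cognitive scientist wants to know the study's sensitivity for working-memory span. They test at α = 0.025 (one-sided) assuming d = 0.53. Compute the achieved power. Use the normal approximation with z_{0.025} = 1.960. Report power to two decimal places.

For two equal groups, power = Φ(d·√(n/2) − z_{α}).
d·√(n/2) = 0.53 × √(94/2) = 0.53 × 6.856 = 3.633.
z_β = 3.633 − 1.960 = 1.673.
Power = Φ(1.673) = 0.953.

power ≈ 0.95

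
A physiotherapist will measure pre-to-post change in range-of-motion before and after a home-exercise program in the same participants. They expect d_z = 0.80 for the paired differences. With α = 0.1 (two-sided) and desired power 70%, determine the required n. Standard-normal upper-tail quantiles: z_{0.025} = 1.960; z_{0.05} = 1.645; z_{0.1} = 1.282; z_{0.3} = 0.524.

For a paired (one-sample on differences) test: n = ((z_{α/2} + z_β) / d)².
z_{α/2} + z_β = 1.645 + 0.524 = 2.169.
n = (2.169 / 0.80)² = 2.711² = 7.35.
Round up.

n = 8 pairs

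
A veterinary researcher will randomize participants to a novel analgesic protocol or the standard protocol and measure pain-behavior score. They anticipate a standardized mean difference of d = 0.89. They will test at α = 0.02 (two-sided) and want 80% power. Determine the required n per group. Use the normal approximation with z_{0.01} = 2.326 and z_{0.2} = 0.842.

For two independent groups with equal n: n = 2·((z_{α/2} + z_β) / d)².
z_{α/2} + z_β = 2.326 + 0.842 = 3.168.
n = 2 × (3.168 / 0.89)² = 2 × 3.560² = 2 × 12.67 = 25.3.
Round up to the next whole participant.

n = 26 per group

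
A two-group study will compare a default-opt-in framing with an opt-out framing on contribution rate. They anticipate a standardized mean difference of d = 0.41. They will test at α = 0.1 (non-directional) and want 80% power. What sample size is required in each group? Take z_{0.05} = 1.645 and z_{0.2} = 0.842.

n = 74 per group

For two independent groups with equal n: n = 2·((z_{α/2} + z_β) / d)².
z_{α/2} + z_β = 1.645 + 0.842 = 2.487.
n = 2 × (2.487 / 0.41)² = 2 × 6.066² = 2 × 36.79 = 73.6.
Round up to the next whole participant.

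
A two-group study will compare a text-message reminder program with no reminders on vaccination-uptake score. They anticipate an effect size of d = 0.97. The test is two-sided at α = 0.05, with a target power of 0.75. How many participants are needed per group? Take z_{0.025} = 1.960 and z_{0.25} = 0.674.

n = 15 per group

For two independent groups with equal n: n = 2·((z_{α/2} + z_β) / d)².
z_{α/2} + z_β = 1.960 + 0.674 = 2.634.
n = 2 × (2.634 / 0.97)² = 2 × 2.715² = 2 × 7.37 = 14.7.
Round up to the next whole participant.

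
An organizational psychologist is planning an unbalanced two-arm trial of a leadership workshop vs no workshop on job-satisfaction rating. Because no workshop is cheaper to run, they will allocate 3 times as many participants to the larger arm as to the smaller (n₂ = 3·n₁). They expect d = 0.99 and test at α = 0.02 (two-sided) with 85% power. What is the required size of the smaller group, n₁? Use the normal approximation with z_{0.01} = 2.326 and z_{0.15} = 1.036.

n₁ = 16

With allocation ratio k = n₂/n₁ = 3, Var(x̄₁−x̄₂) = σ²(1/n₁ + 1/(k·n₁)) = σ²·(k+1)/(k·n₁).
So n₁ = (1 + 1/k)·((z_{α/2} + z_β)/d)² = 1.333 × (3.362/0.99)².
n₁ = 1.333 × 11.53 = 15.4.
Round up: n₁ = 16, giving n₂ = 3 × 16 = 48.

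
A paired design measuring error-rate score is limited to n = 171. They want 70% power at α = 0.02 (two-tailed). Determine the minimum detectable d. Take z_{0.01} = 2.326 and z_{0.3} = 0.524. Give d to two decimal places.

d_min ≈ 0.22

For a single sample (or paired design) of n = 171: d_min = (z_{α/2} + z_β)/√n.
z-sum = 2.326 + 0.524 = 2.850.
d_min = 2.850 / √171 = 2.850 / 13.077 = 0.218.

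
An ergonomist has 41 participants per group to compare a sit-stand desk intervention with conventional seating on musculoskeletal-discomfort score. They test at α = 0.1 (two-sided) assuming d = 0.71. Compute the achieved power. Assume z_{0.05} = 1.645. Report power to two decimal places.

power ≈ 0.94

For two equal groups, power = Φ(d·√(n/2) − z_{α/2}).
d·√(n/2) = 0.71 × √(41/2) = 0.71 × 4.528 = 3.215.
z_β = 3.215 − 1.645 = 1.570.
Power = Φ(1.570) = 0.942.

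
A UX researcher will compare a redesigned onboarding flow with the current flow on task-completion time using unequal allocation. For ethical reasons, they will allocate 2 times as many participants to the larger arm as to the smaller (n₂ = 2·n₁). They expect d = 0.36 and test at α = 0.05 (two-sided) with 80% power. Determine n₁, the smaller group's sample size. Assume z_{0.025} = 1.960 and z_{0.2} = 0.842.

With allocation ratio k = n₂/n₁ = 2, Var(x̄₁−x̄₂) = σ²(1/n₁ + 1/(k·n₁)) = σ²·(k+1)/(k·n₁).
So n₁ = (1 + 1/k)·((z_{α/2} + z_β)/d)² = 1.500 × (2.802/0.36)².
n₁ = 1.500 × 60.58 = 90.9.
Round up: n₁ = 91, giving n₂ = 2 × 91 = 182.

n₁ = 91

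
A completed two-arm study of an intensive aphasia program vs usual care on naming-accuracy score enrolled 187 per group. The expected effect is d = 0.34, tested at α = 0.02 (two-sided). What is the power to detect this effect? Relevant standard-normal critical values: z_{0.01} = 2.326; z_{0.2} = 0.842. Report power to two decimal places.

For two equal groups, power = Φ(d·√(n/2) − z_{α/2}).
d·√(n/2) = 0.34 × √(187/2) = 0.34 × 9.670 = 3.288.
z_β = 3.288 − 2.326 = 0.962.
Power = Φ(0.962) = 0.832.

power ≈ 0.83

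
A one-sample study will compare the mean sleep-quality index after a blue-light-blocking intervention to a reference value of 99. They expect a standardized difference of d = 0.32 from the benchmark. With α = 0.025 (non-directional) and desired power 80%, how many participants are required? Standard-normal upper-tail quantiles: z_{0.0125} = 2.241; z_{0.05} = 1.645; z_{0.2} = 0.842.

For a one-sample test: n = ((z_{α/2} + z_β) / d)².
z_{α/2} + z_β = 2.241 + 0.842 = 3.083.
n = (3.083 / 0.32)² = 9.634² = 92.82.
Round up.

n = 93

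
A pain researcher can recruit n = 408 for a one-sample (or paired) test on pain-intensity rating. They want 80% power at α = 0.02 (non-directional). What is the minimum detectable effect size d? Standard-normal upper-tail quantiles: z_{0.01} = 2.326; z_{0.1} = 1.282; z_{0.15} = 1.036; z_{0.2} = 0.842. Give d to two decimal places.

For a single sample (or paired design) of n = 408: d_min = (z_{α/2} + z_β)/√n.
z-sum = 2.326 + 0.842 = 3.168.
d_min = 3.168 / √408 = 3.168 / 20.199 = 0.157.

d_min ≈ 0.16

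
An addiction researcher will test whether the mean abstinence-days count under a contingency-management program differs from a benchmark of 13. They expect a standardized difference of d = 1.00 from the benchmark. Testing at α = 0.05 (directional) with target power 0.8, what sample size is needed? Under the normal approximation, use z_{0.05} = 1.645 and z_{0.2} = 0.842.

n = 7

For a one-sample test: n = ((z_{α} + z_β) / d)².
z_{α} + z_β = 1.645 + 0.842 = 2.487.
n = (2.487 / 1.00)² = 2.487² = 6.19.
Round up.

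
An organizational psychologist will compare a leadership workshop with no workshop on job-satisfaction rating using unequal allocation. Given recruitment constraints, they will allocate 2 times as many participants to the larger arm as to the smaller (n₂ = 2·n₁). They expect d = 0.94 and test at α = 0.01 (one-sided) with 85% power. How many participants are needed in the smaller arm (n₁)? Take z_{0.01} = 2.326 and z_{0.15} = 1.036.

n₁ = 20

With allocation ratio k = n₂/n₁ = 2, Var(x̄₁−x̄₂) = σ²(1/n₁ + 1/(k·n₁)) = σ²·(k+1)/(k·n₁).
So n₁ = (1 + 1/k)·((z_{α} + z_β)/d)² = 1.500 × (3.362/0.94)².
n₁ = 1.500 × 12.79 = 19.2.
Round up: n₁ = 20, giving n₂ = 2 × 20 = 40.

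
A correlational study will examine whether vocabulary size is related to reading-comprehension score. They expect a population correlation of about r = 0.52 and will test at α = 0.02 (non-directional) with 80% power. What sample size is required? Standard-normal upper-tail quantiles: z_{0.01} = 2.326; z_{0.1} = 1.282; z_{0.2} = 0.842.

Fisher's z: C = ½·ln((1+r)/(1−r)) = ½·ln(3.1667) = 0.5763.
n = ((z_{α/2} + z_β)/C)² + 3.
(2.326 + 0.842) / 0.5763 = 3.168 / 0.5763 = 5.497.
n = 5.497² + 3 = 30.22 + 3 = 33.2.
Round up.

n = 34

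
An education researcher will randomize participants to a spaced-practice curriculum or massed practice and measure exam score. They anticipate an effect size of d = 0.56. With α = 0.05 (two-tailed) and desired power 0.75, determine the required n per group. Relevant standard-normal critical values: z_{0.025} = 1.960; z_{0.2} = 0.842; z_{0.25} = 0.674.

For two independent groups with equal n: n = 2·((z_{α/2} + z_β) / d)².
z_{α/2} + z_β = 1.960 + 0.674 = 2.634.
n = 2 × (2.634 / 0.56)² = 2 × 4.704² = 2 × 22.12 = 44.2.
Round up to the next whole participant.

n = 45 per group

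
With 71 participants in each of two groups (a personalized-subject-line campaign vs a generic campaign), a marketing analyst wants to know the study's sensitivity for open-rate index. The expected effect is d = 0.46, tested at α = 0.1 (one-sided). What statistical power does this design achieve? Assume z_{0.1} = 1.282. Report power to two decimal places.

For two equal groups, power = Φ(d·√(n/2) − z_{α}).
d·√(n/2) = 0.46 × √(71/2) = 0.46 × 5.958 = 2.741.
z_β = 2.741 − 1.282 = 1.459.
Power = Φ(1.459) = 0.928.

power ≈ 0.93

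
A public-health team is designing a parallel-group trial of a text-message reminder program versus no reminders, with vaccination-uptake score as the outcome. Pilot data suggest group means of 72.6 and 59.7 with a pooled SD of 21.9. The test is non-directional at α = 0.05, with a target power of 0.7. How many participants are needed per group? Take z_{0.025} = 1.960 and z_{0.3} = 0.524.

n = 36 per group

Cohen's d = |M₁ − M₂| / SD_pooled = |72.6 − 59.7| / 21.9 = 12.9 / 21.9 = 0.589.
For two independent groups with equal n: n = 2·((z_{α/2} + z_β) / d)².
z_{α/2} + z_β = 1.960 + 0.524 = 2.484.
n = 2 × (2.484 / 0.589)² = 2 × 4.217² = 2 × 17.79 = 35.6.
Round up to the next whole participant.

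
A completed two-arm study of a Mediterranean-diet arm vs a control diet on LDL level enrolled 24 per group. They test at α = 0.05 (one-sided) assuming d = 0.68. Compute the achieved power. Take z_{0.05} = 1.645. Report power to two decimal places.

power ≈ 0.76

For two equal groups, power = Φ(d·√(n/2) − z_{α}).
d·√(n/2) = 0.68 × √(24/2) = 0.68 × 3.464 = 2.356.
z_β = 2.356 − 1.645 = 0.711.
Power = Φ(0.711) = 0.761.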